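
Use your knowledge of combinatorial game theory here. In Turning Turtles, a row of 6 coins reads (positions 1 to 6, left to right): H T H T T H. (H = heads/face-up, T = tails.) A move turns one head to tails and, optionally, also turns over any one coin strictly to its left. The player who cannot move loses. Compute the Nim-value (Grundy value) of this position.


Coins: H T H T T H
Key fact: a single head at position k behaves exactly like a Nim heap of size k (turning it to T and optionally flipping a coin at j < k corresponds to moving the heap from k to j, or to 0), and heads combine as a disjunctive sum (two heads at the same place would cancel, matching j XOR j = 0). So the Nim-value is the XOR of the 1-indexed positions of the heads.
Face-up positions (1-indexed): [1, 3, 6]
XOR 0 with 1: 0 XOR 1 = 1
XOR 1 with 3: 1 XOR 3 = 2
XOR 2 with 6: 2 XOR 6 = 4
Nim-value = 4

4


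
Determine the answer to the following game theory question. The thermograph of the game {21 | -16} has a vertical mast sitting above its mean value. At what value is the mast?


Game = {21 | -16}, a switch {a | b} with numbers a > b.
Its thermograph has left wall a - t and right wall b + t, which meet at t = (a - b)/2, where both equal (a + b)/2. So the mast (mean value) is at (a + b)/2.
Mean = (21 + (-16))/2 = 5/2 = 5/2

5/2


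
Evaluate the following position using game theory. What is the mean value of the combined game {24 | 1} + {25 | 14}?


G1 = {24 | 1}, G2 = {25 | 14}
Each is a switch {a | b} with numbers a > b; its mean value is (a + b)/2, and mean value is additive over game sums: m(G1 + G2) = m(G1) + m(G2).
Mean of G1 = (24 + (1))/2 = 25/2 = 25/2
Mean of G2 = (25 + (14))/2 = 39/2 = 39/2
Mean of G1 + G2 = 25/2 + 39/2 = 32

32


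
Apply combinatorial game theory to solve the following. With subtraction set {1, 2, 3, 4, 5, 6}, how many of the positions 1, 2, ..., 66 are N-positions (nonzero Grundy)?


Subtraction set S = {1, 2, 3, 4, 5, 6}, so G(n) = n mod 7.
G(n) = 0 when n is a multiple of 7.
Multiples of 7 in [1, 66]: 9
N-positions (nonzero Grundy) = 66 - 9 = 57

57


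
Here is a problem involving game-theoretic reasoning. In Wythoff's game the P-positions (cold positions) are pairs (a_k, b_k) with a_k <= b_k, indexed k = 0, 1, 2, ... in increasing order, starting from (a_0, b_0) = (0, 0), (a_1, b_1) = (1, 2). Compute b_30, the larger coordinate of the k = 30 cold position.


By Wythoff's theorem, a_k = floor(k * phi) and b_k = floor(k * phi^2) = a_k + k, where phi = (1 + sqrt(5))/2 is the golden ratio.
phi = (1 + sqrt(5))/2 = 1.618034
phi^2 = phi + 1 = 2.618034
k = 30
k * phi^2 = 30 * 2.618034 = 78.541020
b_30 = floor(k * phi^2) = 78 (check: a_30 + k = 48 + 30 = 78)

78


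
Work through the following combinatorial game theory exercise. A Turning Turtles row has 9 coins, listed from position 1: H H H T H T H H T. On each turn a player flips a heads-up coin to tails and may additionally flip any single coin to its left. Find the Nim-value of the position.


Coins: H H H T H T H H T
Key fact: a single head at position k behaves exactly like a Nim heap of size k (turning it to T and optionally flipping a coin at j < k corresponds to moving the heap from k to j, or to 0), and heads combine as a disjunctive sum (two heads at the same place would cancel, matching j XOR j = 0). So the Nim-value is the XOR of the 1-indexed positions of the heads.
Face-up positions (1-indexed): [1, 2, 3, 5, 7, 8]
XOR 0 with 1: 0 XOR 1 = 1
XOR 1 with 2: 1 XOR 2 = 3
XOR 3 with 3: 3 XOR 3 = 0
XOR 0 with 5: 0 XOR 5 = 5
XOR 5 with 7: 5 XOR 7 = 2
XOR 2 with 8: 2 XOR 8 = 10
Nim-value = 10

10


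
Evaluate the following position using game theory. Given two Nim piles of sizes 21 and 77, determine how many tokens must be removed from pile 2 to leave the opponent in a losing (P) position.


Piles: 21 and 77
Current XOR: 21 XOR 77 = 88 (non-zero, so this is an N-position).
To make the XOR zero, we need to find a move that balances the piles.
For pile 2 (size 77): target = 77 XOR 88 = 21
We reduce pile 2 from 77 to 21.
Tokens removed: 77 - 21 = 56
Verification: 21 XOR 21 = 0

56


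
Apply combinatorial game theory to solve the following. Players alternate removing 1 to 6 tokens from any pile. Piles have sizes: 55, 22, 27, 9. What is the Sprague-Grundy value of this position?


Subtraction set: {1, 2, 3, 4, 5, 6}
For this subtraction set, G(n) = n mod 7 (period = max + 1 = 7).
Pile 1 (size 55): G(55) = 55 mod 7 = 6
Pile 2 (size 22): G(22) = 22 mod 7 = 1
Pile 3 (size 27): G(27) = 27 mod 7 = 6
Pile 4 (size 9): G(9) = 9 mod 7 = 2
Total Grundy value = XOR of all: 6 XOR 1 XOR 6 XOR 2 = 3

3


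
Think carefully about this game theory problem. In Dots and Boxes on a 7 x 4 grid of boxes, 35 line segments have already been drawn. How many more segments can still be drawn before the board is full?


Grid: 7 x 4 boxes, i.e. 8 rows and 5 columns of dots.
Horizontal edges: (rows + 1) * cols = 8 * 4 = 32
Vertical edges: rows * (cols + 1) = 7 * 5 = 35
Total edges: 32 + 35 = 67
Edges drawn: 35
Remaining: 67 - 35 = 32

32


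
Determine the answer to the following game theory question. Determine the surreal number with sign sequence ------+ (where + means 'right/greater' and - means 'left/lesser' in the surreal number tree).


Sign expansion: ------+
Rule: track bounds (lo, hi), initially (-inf, +inf). On '+', the current value becomes lo and we move to the simplest number in (value, hi): value + 1 if hi = +inf, otherwise the midpoint (value + hi)/2. On '-', the current value becomes hi and we move to value - 1 if lo = -inf, otherwise the midpoint (lo + value)/2.
Start at 0.
Step 1: sign = -, move left. Bounds: (-inf, 0). Value = -1
Step 2: sign = -, move left. Bounds: (-inf, -1). Value = -2
Step 3: sign = -, move left. Bounds: (-inf, -2). Value = -3
Step 4: sign = -, move left. Bounds: (-inf, -3). Value = -4
Step 5: sign = -, move left. Bounds: (-inf, -4). Value = -5
Step 6: sign = -, move left. Bounds: (-inf, -5). Value = -6
Step 7: sign = +, move right. Bounds: (-6, -5). Value = -11/2
The surreal number with sign expansion ------+ is -11/2.

-11/2


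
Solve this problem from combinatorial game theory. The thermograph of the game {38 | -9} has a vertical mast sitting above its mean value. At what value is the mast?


Game = {38 | -9}, a switch {a | b} with numbers a > b.
Its thermograph has left wall a - t and right wall b + t, which meet at t = (a - b)/2, where both equal (a + b)/2. So the mast (mean value) is at (a + b)/2.
Mean = (38 + (-9))/2 = 29/2 = 29/2

29/2


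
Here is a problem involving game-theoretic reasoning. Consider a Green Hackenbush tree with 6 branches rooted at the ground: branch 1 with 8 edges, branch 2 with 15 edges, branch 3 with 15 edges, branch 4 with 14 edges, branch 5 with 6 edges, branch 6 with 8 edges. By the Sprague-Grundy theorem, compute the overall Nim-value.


The tree has 6 branches from the ground vertex.
In Green Hackenbush, the Nim-value of a simple path of length k is k.
Branch 1: length 8, Nim-value = 8
Branch 2: length 15, Nim-value = 15
Branch 3: length 15, Nim-value = 15
Branch 4: length 14, Nim-value = 14
Branch 5: length 6, Nim-value = 6
Branch 6: length 8, Nim-value = 8
Total Nim-value = XOR of all branch values:
0 XOR 8 = 8
8 XOR 15 = 7
7 XOR 15 = 8
8 XOR 14 = 6
6 XOR 6 = 0
0 XOR 8 = 8
Nim-value of the tree = 8

8


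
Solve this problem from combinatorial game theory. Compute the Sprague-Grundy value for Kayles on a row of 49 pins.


Kayles: a move removes 1 or 2 adjacent pins from a contiguous row.
Removing pins from a row of k leaves two independent rows (a, b) with a + b = k - 1 (one pin) or a + b = k - 2 (two pins); an end removal gives a = 0.
By Sprague-Grundy, G(k) = mex{ G(a) XOR G(b) } over all these splits. G(0) = 0.
G(1): splits (0,0):0^0=0 -> mex({0}) = 1
G(2): splits (0,1):0^1=1 (0,0):0^0=0 -> mex({0, 1}) = 2
G(3): splits (0,2):0^2=2 (1,1):1^1=0 (0,1):0^1=1 -> mex({0, 1, 2}) = 3
G(4): splits (0,3):0^3=3 (1,2):1^2=3 (0,2):0^2=2 (1,1):1^1=0 -> mex({0, 2, 3}) = 1
G(5): splits (0,4):0^1=1 (1,3):1^3=2 (2,2):2^2=0 (0,3):0^3=3 (1,2):1^2=3 -> mex({0, 1, 2, 3}) = 4
G(6) = mex({0, 1, 2, 4}) = 3
G(7) = mex({0, 1, 3, 4, 5}) = 2
G(8) = mex({0, 2, 3, 5, 6}) = 1
G(9) = mex({0, 1, 2, 3, 6, 7}) = 4
G(10) = mex({0, 1, 3, 4, 5, 7}) = 2
G(11) = mex({0, 1, 2, 3, 4, 5}) = 6
G(12) = mex({0, 1, 2, 3, 5, 6, 7}) = 4
G(13) = mex({0, 2, 3, 4, 6, 7}) = 1
G(14) = mex({0, 1, 4, 5, 6, 7}) = 2
G(15) = mex({0, 1, 2, 3, 4, 5, 6}) = 7
G(16) = mex({0, 2, 3, 5, 6, 7}) = 1
G(17) = mex({0, 1, 2, 3, 5, 6, 7}) = 4
G(18) = mex({0, 1, 2, 4, 5, 6}) = 3
G(19) = mex({0, 1, 3, 4, 5, 7}) = 2
G(20) = mex({0, 2, 3, 4, 5, 6, 7}) = 1
G(21) = mex({0, 1, 2, 3, 5, 6, 7}) = 4
G(22) = mex({0, 1, 2, 3, 4, 5, 7}) = 6
G(23) = mex({0, 1, 2, 3, 4, 5, 6}) = 7
G(24) = mex({0, 1, 2, 3, 5, 6, 7}) = 4
G(25) = mex({0, 2, 3, 4, 6, 7}) = 1
G(26) = mex({0, 1, 3, 4, 5, 6, 7}) = 2
G(27) = mex({0, 1, 2, 3, 4, 5, 6, 7}) = 8
G(28) = mex({0, 1, 2, 3, 4, 6, 7, 8}) = 5
G(29) = mex({0, 1, 2, 3, 5, 6, 7, 8, 9}) = 4
G(30) = mex({0, 1, 2, 3, 4, 5, 6, 9, 10}) = 7
G(31) = mex({0, 1, 3, 4, 5, 7, 10, 11}) = 2
G(32) = mex({0, 2, 3, 4, 5, 6, 7, 9, 11}) = 1
G(33) = mex({0, 1, 2, 3, 4, 5, 6, 7, 9, 12}) = 8
G(34) = mex({0, 1, 2, 3, 4, 5, 7, 8, 11, 12}) = 6
G(35) = mex({0, 1, 2, 3, 4, 5, 6, 8, 9, 10, 11}) = 7
G(36) = mex({0, 1, 2, 3, 5, 6, 7, 9, 10}) = 4
G(37) = mex({0, 2, 3, 4, 6, 7, 9, 10, 11, 12}) = 1
G(38) = mex({0, 1, 3, 4, 5, 6, 7, 9, 10, 11, 12}) = 2
G(39) = mex({0, 1, 2, 4, 5, 6, 7, 9, 10, 12, 14}) = 3
G(40) = mex({0, 2, 3, 4, 6, 7, 11, 12, 14}) = 1
G(41) = mex({0, 1, 2, 3, 5, 6, 7, 9, 10, 11, 12}) = 4
G(42) = mex({0, 1, 2, 3, 4, 5, 6, 9, 10}) = 7
G(43) = mex({0, 1, 3, 4, 5, 7, 9, 10, 12, 15}) = 2
G(44) = mex({0, 2, 3, 4, 5, 6, 7, 9, 10, 12, 15}) = 1
G(45) = mex({0, 1, 2, 3, 4, 5, 6, 7, 9, 10, 12, 14}) = 8
G(46) = mex({0, 1, 3, 4, 5, 7, 8, 11, 12, 14}) = 2
G(47) = mex({0, 1, 2, 3, 4, 5, 6, 8, 9, 10, 11, 12}) = 7
G(48) = mex({0, 1, 2, 3, 5, 6, 7, 9, 10}) = 4
G(49) = mex({0, 2, 3, 4, 6, 7, 9, 10, 11, 12, 15}) = 1
Therefore G(49) = 1.

1


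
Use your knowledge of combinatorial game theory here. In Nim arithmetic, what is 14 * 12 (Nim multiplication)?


Nim multiplication is bilinear over XOR: (u XOR v) * w = (u*w) XOR (v*w).
So we split each operand into its bit components and XOR the pairwise Nim products.
14 = 2 + 4 + 8 (as XOR of powers of 2).
12 = 4 + 8 (as XOR of powers of 2).
Using the standard Nim-product table on single bits:
  2*2 = 3,   2*4 = 8,   2*8 = 12,
  4*4 = 6,   4*8 = 11,  8*8 = 13,
and  1*x = x (identity), k*l = l*k (commutative).
Pairwise Nim products:
  2 * 4 = 8
  2 * 8 = 12
  4 * 4 = 6
  4 * 8 = 11
  8 * 4 = 11
  8 * 8 = 13
XOR them: 8 XOR 12 XOR 6 XOR 11 XOR 11 XOR 13 = 15.
Result: 14 * 12 = 15 (in Nim).

15


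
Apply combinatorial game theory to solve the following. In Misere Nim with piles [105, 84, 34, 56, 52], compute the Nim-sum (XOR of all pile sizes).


We need the XOR (exclusive or) of all pile sizes.
After XOR-ing pile 1 (size 105): 0 XOR 105 = 105
After XOR-ing pile 2 (size 84): 105 XOR 84 = 61
After XOR-ing pile 3 (size 34): 61 XOR 34 = 31
After XOR-ing pile 4 (size 56): 31 XOR 56 = 39
After XOR-ing pile 5 (size 52): 39 XOR 52 = 19
The Nim-value of this position is 19.

19


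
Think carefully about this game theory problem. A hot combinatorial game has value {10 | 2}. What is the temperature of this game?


The game is {10 | 2}, a switch {a | b} with numbers a > b.
Cooling {a | b} by t gives {a - t | b + t}, which stops being hot when a - t = b + t, i.e. at t = (a - b)/2. So the temperature of a switch is (a - b)/2.
Temperature = (Left option - Right option) / 2
= (10 - (2)) / 2
= 8 / 2
= 4

4


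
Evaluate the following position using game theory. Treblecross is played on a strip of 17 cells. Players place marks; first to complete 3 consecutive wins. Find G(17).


Treblecross: place X on empty cells; 3-in-a-row wins.
Playing within two cells of an existing X lets the opponent win at once, so sensible play treats the cells i-2..i+2 around each X as dead. The player left with no safe cell loses, so this is a normal-play take-away game on strips of safe cells.
Placing X at cell i (0-indexed) of a strip of k safe cells leaves independent strips of sizes max(0, i-2) and max(0, k-i-3). Hence G(k) = mex{ G(max(0,i-2)) XOR G(max(0,k-i-3)) : 0 <= i < k }, with G(0) = 0.
G(1): splits (0,0):0^0=0 -> mex({0}) = 1
G(2): splits (0,0):0^0=0 -> mex({0}) = 1
G(3): splits (0,0):0^0=0 -> mex({0}) = 1
G(4): splits (0,1):0^1=1 (0,0):0^0=0 -> mex({0, 1}) = 2
G(5): splits (0,2):0^1=1 (0,1):0^1=1 (0,0):0^0=0 -> mex({0, 1}) = 2
G(6) = mex({1}) = 0
G(7) = mex({0, 1, 2}) = 3
G(8) = mex({0, 1, 2}) = 3
G(9) = mex({0, 2}) = 1
G(10) = mex({0, 2, 3}) = 1
G(11) = mex({0, 3}) = 1
G(12) = mex({1, 3}) = 0
G(13) = mex({0, 1, 2, 3}) = 4
G(14) = mex({0, 1, 2}) = 3
G(15) = mex({0, 1, 2}) = 3
G(16) = mex({0, 1, 2, 4}) = 3
G(17) = mex({0, 1, 3, 4}) = 2
Therefore G(17) = 2.

2


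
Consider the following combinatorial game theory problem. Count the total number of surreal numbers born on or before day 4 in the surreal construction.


Day 0: {|} = 0 is born. Count = 1.
Day n: the number of surreal numbers born by day n is 2^(n+1) - 1.
By day 0: 2^1 - 1 = 1
By day 1: 2^2 - 1 = 3
By day 2: 2^3 - 1 = 7
By day 3: 2^4 - 1 = 15
By day 4: 2^5 - 1 = 31
By day 4: 31 surreal numbers.

31


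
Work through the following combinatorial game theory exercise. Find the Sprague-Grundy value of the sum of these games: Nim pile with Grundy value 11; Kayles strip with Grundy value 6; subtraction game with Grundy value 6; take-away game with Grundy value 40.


By the Sprague-Grundy theorem, the Grundy value of a sum of games is the XOR of individual Grundy values.
Nim pile: Grundy value = 11. Running XOR: 0 XOR 11 = 11
Kayles strip: Grundy value = 6. Running XOR: 11 XOR 6 = 13
subtraction game: Grundy value = 6. Running XOR: 13 XOR 6 = 11
take-away game: Grundy value = 40. Running XOR: 11 XOR 40 = 35
The combined Grundy value is 35.

35


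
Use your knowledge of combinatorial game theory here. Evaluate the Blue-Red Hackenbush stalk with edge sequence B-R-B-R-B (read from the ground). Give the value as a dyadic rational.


Edges (from ground): B-R-B-R-B
By Berlekamp's sign-expansion rule, a Blue-Red Hackenbush stalk has the value of the surreal number whose sign sequence is the edge sequence with B -> + and R -> -.
Sign sequence: +-+-+
Trace the sign expansion in the surreal number tree, starting from 0:
Edge 1: B (sign +) -> bounds (0, +inf), value = 1
Edge 2: R (sign -) -> bounds (0, 1), value = 1/2
Edge 3: B (sign +) -> bounds (1/2, 1), value = 3/4
Edge 4: R (sign -) -> bounds (1/2, 3/4), value = 5/8
Edge 5: B (sign +) -> bounds (5/8, 3/4), value = 11/16
Game value = 11/16

11/16


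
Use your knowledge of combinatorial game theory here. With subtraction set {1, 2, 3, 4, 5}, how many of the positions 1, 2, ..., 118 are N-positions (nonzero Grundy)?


Subtraction set S = {1, 2, 3, 4, 5}, so G(n) = n mod 6.
G(n) = 0 when n is a multiple of 6.
Multiples of 6 in [1, 118]: 19
N-positions (nonzero Grundy) = 118 - 19 = 99

99


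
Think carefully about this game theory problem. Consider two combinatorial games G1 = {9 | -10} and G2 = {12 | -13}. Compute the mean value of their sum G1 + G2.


G1 = {9 | -10}, G2 = {12 | -13}
Each is a switch {a | b} with numbers a > b; its mean value is (a + b)/2, and mean value is additive over game sums: m(G1 + G2) = m(G1) + m(G2).
Mean of G1 = (9 + (-10))/2 = -1/2 = -1/2
Mean of G2 = (12 + (-13))/2 = -1/2 = -1/2
Mean of G1 + G2 = -1/2 + -1/2 = -1

-1


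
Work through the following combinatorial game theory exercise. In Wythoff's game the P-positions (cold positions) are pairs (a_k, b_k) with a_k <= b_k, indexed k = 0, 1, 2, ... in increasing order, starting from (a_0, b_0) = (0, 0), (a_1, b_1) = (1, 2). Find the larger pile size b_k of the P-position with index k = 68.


By Wythoff's theorem, a_k = floor(k * phi) and b_k = floor(k * phi^2) = a_k + k, where phi = (1 + sqrt(5))/2 is the golden ratio.
phi = (1 + sqrt(5))/2 = 1.618034
phi^2 = phi + 1 = 2.618034
k = 68
k * phi^2 = 68 * 2.618034 = 178.026311
b_68 = floor(k * phi^2) = 178 (check: a_68 + k = 110 + 68 = 178)

178


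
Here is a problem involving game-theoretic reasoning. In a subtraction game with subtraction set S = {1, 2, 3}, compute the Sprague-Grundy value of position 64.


The subtraction set is S = {1, 2, 3}.
G(k) = mex{ G(k - s) : s in S, s <= k }. We compute iteratively: G(0) = 0.
G(1) = mex({0}) = 1
G(2) = mex({0, 1}) = 2
G(3) = mex({0, 1, 2}) = 3
G(4) = mex({1, 2, 3}) = 0
G(5) = mex({0, 2, 3}) = 1
G(6) = mex({0, 1, 3}) = 2
Observe that G(4)..G(6) = 0, 1, 2 repeats G(0)..G(2) = 0, 1, 2.
For k >= max(S) = 3, G(k) is determined by the previous 3 values G(k-3)..G(k-1); a window of 3 consecutive values has recurred shifted by 4, so by induction G(k + 4) = G(k) for all k >= 0: the sequence is periodic from the start with period 4.
One period: G(0..3) = 0, 1, 2, 3.
64 mod 4 = 0, so G(64) = G(0) = 0.

0


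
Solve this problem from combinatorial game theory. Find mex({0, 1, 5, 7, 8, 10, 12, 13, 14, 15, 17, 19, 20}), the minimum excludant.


Set = {0, 1, 5, 7, 8, 10, 12, 13, 14, 15, 17, 19, 20}
0 is in the set.
1 is in the set.
2 is NOT in the set. This is the mex.
mex = 2

2


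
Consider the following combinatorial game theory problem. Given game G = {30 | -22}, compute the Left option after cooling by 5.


Original game: {30 | -22} (a switch {a | b} with a > b).
Cooling by t (for t below the temperature (a - b)/2 = 26) taxes each move by t: {a | b} cooled by t is {a - t | b + t}.
Cooling amount: t = 5
Cooled Left option: 30 - 5 = 25
Cooled Right option: -22 + 5 = -17
Cooled game: {25 | -17}
Left option = 25

25


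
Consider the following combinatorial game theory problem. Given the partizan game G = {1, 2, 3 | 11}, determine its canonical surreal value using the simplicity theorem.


Left options: {1, 2, 3}, max = 3
Right options: {11}, min = 11
All options are numbers and max(Left) < min(Right), so by the simplicity theorem the value is the simplest (earliest-born) number strictly between 3 and 11.
Integers 4 through 10 all lie strictly between 3 and 11.
Among integers, the simplest (lowest birthday = smallest |n|; 0 is born on day 0, +-n on day n) is 4.
No non-integer in the interval can be simpler: if x is a non-integer in the interval, then floor(x) or ceil(x) also lies in the interval (the interval contains an integer), and both are proper prefixes of x's sign expansion, i.e. born earlier. So the game value is 4.
Game value = 4

4


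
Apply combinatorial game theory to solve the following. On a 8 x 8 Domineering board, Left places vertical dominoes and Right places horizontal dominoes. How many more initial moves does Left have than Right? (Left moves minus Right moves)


Board is 8 x 8 (rows x cols).
Left (vertical) placements: (rows-1) * cols = 7 * 8 = 56
Right (horizontal) placements: rows * (cols-1) = 8 * 7 = 56
Advantage = Left - Right = 56 - 56 = 0

0


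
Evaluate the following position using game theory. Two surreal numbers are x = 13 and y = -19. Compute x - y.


x = 13, y = -19
x - y = 13 - -19 = 32

32


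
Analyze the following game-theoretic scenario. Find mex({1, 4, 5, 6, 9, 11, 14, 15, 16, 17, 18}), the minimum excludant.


Set = {1, 4, 5, 6, 9, 11, 14, 15, 16, 17, 18}
0 is NOT in the set. This is the mex.
mex = 0

0


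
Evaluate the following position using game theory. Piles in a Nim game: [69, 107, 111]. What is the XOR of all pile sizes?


We need the XOR (exclusive or) of all pile sizes.
After XOR-ing pile 1 (size 69): 0 XOR 69 = 69
After XOR-ing pile 2 (size 107): 69 XOR 107 = 46
After XOR-ing pile 3 (size 111): 46 XOR 111 = 65
The Nim-value of this position is 65.

65


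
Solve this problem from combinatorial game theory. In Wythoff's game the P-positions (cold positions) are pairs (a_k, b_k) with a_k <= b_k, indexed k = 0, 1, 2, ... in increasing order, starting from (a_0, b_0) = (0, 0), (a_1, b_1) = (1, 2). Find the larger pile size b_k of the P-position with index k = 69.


By Wythoff's theorem, a_k = floor(k * phi) and b_k = floor(k * phi^2) = a_k + k, where phi = (1 + sqrt(5))/2 is the golden ratio.
phi = (1 + sqrt(5))/2 = 1.618034
phi^2 = phi + 1 = 2.618034
k = 69
k * phi^2 = 69 * 2.618034 = 180.644345
b_69 = floor(k * phi^2) = 180 (check: a_69 + k = 111 + 69 = 180)

180


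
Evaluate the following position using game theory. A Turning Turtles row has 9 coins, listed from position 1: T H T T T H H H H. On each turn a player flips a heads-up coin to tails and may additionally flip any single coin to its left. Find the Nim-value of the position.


Coins: T H T T T H H H H
Key fact: a single head at position k behaves exactly like a Nim heap of size k (turning it to T and optionally flipping a coin at j < k corresponds to moving the heap from k to j, or to 0), and heads combine as a disjunctive sum (two heads at the same place would cancel, matching j XOR j = 0). So the Nim-value is the XOR of the 1-indexed positions of the heads.
Face-up positions (1-indexed): [2, 6, 7, 8, 9]
XOR 0 with 2: 0 XOR 2 = 2
XOR 2 with 6: 2 XOR 6 = 4
XOR 4 with 7: 4 XOR 7 = 3
XOR 3 with 8: 3 XOR 8 = 11
XOR 11 with 9: 11 XOR 9 = 2
Nim-value = 2

2


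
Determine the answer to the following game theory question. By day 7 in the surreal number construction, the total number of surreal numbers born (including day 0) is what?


Day 0: {|} = 0 is born. Count = 1.
Day n: the number of surreal numbers born by day n is 2^(n+1) - 1.
By day 0: 2^1 - 1 = 1
By day 1: 2^2 - 1 = 3
By day 2: 2^3 - 1 = 7
By day 3: 2^4 - 1 = 15
By day 4: 2^5 - 1 = 31
By day 5: 2^6 - 1 = 63
By day 6: 2^7 - 1 = 127
By day 7: 2^8 - 1 = 255
By day 7: 255 surreal numbers.

255


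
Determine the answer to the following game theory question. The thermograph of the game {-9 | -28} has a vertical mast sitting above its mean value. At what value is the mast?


Game = {-9 | -28}, a switch {a | b} with numbers a > b.
Its thermograph has left wall a - t and right wall b + t, which meet at t = (a - b)/2, where both equal (a + b)/2. So the mast (mean value) is at (a + b)/2.
Mean = (-9 + (-28))/2 = -37/2 = -37/2

-37/2


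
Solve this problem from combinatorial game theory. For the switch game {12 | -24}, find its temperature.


The game is {12 | -24}, a switch {a | b} with numbers a > b.
Cooling {a | b} by t gives {a - t | b + t}, which stops being hot when a - t = b + t, i.e. at t = (a - b)/2. So the temperature of a switch is (a - b)/2.
Temperature = (Left option - Right option) / 2
= (12 - (-24)) / 2
= 36 / 2
= 18

18


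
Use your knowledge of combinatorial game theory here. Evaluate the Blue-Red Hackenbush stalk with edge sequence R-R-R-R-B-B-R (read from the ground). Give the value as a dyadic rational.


Edges (from ground): R-R-R-R-B-B-R
By Berlekamp's sign-expansion rule, a Blue-Red Hackenbush stalk has the value of the surreal number whose sign sequence is the edge sequence with B -> + and R -> -.
Sign sequence: ----++-
Trace the sign expansion in the surreal number tree, starting from 0:
Edge 1: R (sign -) -> bounds (-inf, 0), value = -1
Edge 2: R (sign -) -> bounds (-inf, -1), value = -2
Edge 3: R (sign -) -> bounds (-inf, -2), value = -3
Edge 4: R (sign -) -> bounds (-inf, -3), value = -4
Edge 5: B (sign +) -> bounds (-4, -3), value = -7/2
Edge 6: B (sign +) -> bounds (-7/2, -3), value = -13/4
Edge 7: R (sign -) -> bounds (-7/2, -13/4), value = -27/8
Game value = -27/8

-27/8


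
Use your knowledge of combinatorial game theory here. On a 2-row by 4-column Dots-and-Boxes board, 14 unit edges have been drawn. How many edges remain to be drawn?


Grid: 2 x 4 boxes, i.e. 3 rows and 5 columns of dots.
Horizontal edges: (rows + 1) * cols = 3 * 4 = 12
Vertical edges: rows * (cols + 1) = 2 * 5 = 10
Total edges: 12 + 10 = 22
Edges drawn: 14
Remaining: 22 - 14 = 8

8


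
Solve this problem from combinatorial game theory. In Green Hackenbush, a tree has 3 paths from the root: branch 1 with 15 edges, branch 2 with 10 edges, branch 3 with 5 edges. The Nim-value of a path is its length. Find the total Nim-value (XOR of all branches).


The tree has 3 branches from the ground vertex.
In Green Hackenbush, the Nim-value of a simple path of length k is k.
Branch 1: length 15, Nim-value = 15
Branch 2: length 10, Nim-value = 10
Branch 3: length 5, Nim-value = 5
Total Nim-value = XOR of all branch values:
0 XOR 15 = 15
15 XOR 10 = 5
5 XOR 5 = 0
Nim-value of the tree = 0

0


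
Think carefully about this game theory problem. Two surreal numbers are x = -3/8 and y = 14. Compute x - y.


x = -3/8, y = 14
Converting to common denominator: 8
x = -3/8, y = 112/8
x - y = -3/8 - 14 = -115/8

-115/8


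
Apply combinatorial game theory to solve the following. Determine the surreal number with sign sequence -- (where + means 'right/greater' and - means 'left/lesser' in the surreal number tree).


Sign expansion: --
Rule: track bounds (lo, hi), initially (-inf, +inf). On '+', the current value becomes lo and we move to the simplest number in (value, hi): value + 1 if hi = +inf, otherwise the midpoint (value + hi)/2. On '-', the current value becomes hi and we move to value - 1 if lo = -inf, otherwise the midpoint (lo + value)/2.
Start at 0.
Step 1: sign = -, move left. Bounds: (-inf, 0). Value = -1
Step 2: sign = -, move left. Bounds: (-inf, -1). Value = -2
The surreal number with sign expansion -- is -2.

-2


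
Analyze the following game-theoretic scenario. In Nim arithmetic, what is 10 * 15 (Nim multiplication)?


Nim multiplication is bilinear over XOR: (u XOR v) * w = (u*w) XOR (v*w).
So we split each operand into its bit components and XOR the pairwise Nim products.
10 = 2 + 8 (as XOR of powers of 2).
15 = 1 + 2 + 4 + 8 (as XOR of powers of 2).
Using the standard Nim-product table on single bits:
  2*2 = 3,   2*4 = 8,   2*8 = 12,
  4*4 = 6,   4*8 = 11,  8*8 = 13,
and  1*x = x (identity), k*l = l*k (commutative).
Pairwise Nim products:
  2 * 1 = 2
  2 * 2 = 3
  2 * 4 = 8
  2 * 8 = 12
  8 * 1 = 8
  8 * 2 = 12
  8 * 4 = 11
  8 * 8 = 13
XOR them: 2 XOR 3 XOR 8 XOR 12 XOR 8 XOR 12 XOR 11 XOR 13 = 7.
Result: 10 * 15 = 7 (in Nim).

7


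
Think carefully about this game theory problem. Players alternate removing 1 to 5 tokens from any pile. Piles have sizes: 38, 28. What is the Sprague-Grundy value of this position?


Subtraction set: {1, 2, 3, 4, 5}
For this subtraction set, G(n) = n mod 6 (period = max + 1 = 6).
Pile 1 (size 38): G(38) = 38 mod 6 = 2
Pile 2 (size 28): G(28) = 28 mod 6 = 4
Total Grundy value = XOR of all: 2 XOR 4 = 6

6


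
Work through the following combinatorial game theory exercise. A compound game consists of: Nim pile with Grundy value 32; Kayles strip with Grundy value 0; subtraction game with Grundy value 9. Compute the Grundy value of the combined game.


By the Sprague-Grundy theorem, the Grundy value of a sum of games is the XOR of individual Grundy values.
Nim pile: Grundy value = 32. Running XOR: 0 XOR 32 = 32
Kayles strip: Grundy value = 0. Running XOR: 32 XOR 0 = 32
subtraction game: Grundy value = 9. Running XOR: 32 XOR 9 = 41
The combined Grundy value is 41.

41


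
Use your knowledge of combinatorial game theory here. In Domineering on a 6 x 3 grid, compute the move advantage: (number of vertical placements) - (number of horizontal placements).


Board is 6 x 3 (rows x cols).
Left (vertical) placements: (rows-1) * cols = 5 * 3 = 15
Right (horizontal) placements: rows * (cols-1) = 6 * 2 = 12
Advantage = Left - Right = 15 - 12 = 3

3


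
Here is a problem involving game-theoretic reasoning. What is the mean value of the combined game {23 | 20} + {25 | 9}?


G1 = {23 | 20}, G2 = {25 | 9}
Each is a switch {a | b} with numbers a > b; its mean value is (a + b)/2, and mean value is additive over game sums: m(G1 + G2) = m(G1) + m(G2).
Mean of G1 = (23 + (20))/2 = 43/2 = 43/2
Mean of G2 = (25 + (9))/2 = 34/2 = 17
Mean of G1 + G2 = 43/2 + 17 = 77/2

77/2


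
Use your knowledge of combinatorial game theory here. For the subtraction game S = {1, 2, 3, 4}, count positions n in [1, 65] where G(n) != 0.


Subtraction set S = {1, 2, 3, 4}, so G(n) = n mod 5.
G(n) = 0 when n is a multiple of 5.
Multiples of 5 in [1, 65]: 13
N-positions (nonzero Grundy) = 65 - 13 = 52

52


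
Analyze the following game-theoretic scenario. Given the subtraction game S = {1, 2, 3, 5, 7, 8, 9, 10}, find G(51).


The subtraction set is S = {1, 2, 3, 5, 7, 8, 9, 10}.
G(k) = mex{ G(k - s) : s in S, s <= k }. We compute iteratively: G(0) = 0.
G(1) = mex({0}) = 1
G(2) = mex({0, 1}) = 2
G(3) = mex({0, 1, 2}) = 3
G(4) = mex({1, 2, 3}) = 0
G(5) = mex({0, 2, 3}) = 1
G(6) = mex({0, 1, 3}) = 2
G(7) = mex({0, 1, 2}) = 3
G(8) = mex({0, 1, 2, 3}) = 4
G(9) = mex({0, 1, 2, 3, 4}) = 5
G(10) = mex({0, 1, 2, 3, 4, 5}) = 6
G(11) = mex({0, 1, 2, 3, 4, 5, 6}) = 7
G(12) = mex({0, 1, 2, 3, 5, 6, 7}) = 4
G(13) = mex({0, 1, 2, 3, 4, 6, 7}) = 5
G(14) = mex({0, 1, 2, 3, 4, 5, 7}) = 6
G(15) = mex({1, 2, 3, 4, 5, 6}) = 0
G(16) = mex({0, 2, 3, 4, 5, 6, 7}) = 1
G(17) = mex({0, 1, 3, 4, 5, 6}) = 2
G(18) = mex({0, 1, 2, 4, 5, 6, 7}) = 3
G(19) = mex({1, 2, 3, 4, 5, 6, 7}) = 0
G(20) = mex({0, 2, 3, 4, 5, 6, 7}) = 1
G(21) = mex({0, 1, 3, 4, 5, 6, 7}) = 2
G(22) = mex({0, 1, 2, 4, 5, 6}) = 3
G(23) = mex({0, 1, 2, 3, 5, 6}) = 4
G(24) = mex({0, 1, 2, 3, 4, 6}) = 5
Observe that G(15)..G(24) = 0, 1, 2, 3, 0, 1, 2, 3, 4, 5 repeats G(0)..G(9) = 0, 1, 2, 3, 0, 1, 2, 3, 4, 5.
For k >= max(S) = 10, G(k) is determined by the previous 10 values G(k-10)..G(k-1); a window of 10 consecutive values has recurred shifted by 15, so by induction G(k + 15) = G(k) for all k >= 0: the sequence is periodic from the start with period 15.
One period: G(0..14) = 0, 1, 2, 3, 0, 1, 2, 3, 4, 5, 6, 7, 4, 5, 6.
51 mod 15 = 6, so G(51) = G(6) = 2.

2


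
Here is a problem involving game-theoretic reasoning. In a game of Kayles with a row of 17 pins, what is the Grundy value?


Kayles: a move removes 1 or 2 adjacent pins from a contiguous row.
Removing pins from a row of k leaves two independent rows (a, b) with a + b = k - 1 (one pin) or a + b = k - 2 (two pins); an end removal gives a = 0.
By Sprague-Grundy, G(k) = mex{ G(a) XOR G(b) } over all these splits. G(0) = 0.
G(1): splits (0,0):0^0=0 -> mex({0}) = 1
G(2): splits (0,1):0^1=1 (0,0):0^0=0 -> mex({0, 1}) = 2
G(3): splits (0,2):0^2=2 (1,1):1^1=0 (0,1):0^1=1 -> mex({0, 1, 2}) = 3
G(4): splits (0,3):0^3=3 (1,2):1^2=3 (0,2):0^2=2 (1,1):1^1=0 -> mex({0, 2, 3}) = 1
G(5): splits (0,4):0^1=1 (1,3):1^3=2 (2,2):2^2=0 (0,3):0^3=3 (1,2):1^2=3 -> mex({0, 1, 2, 3}) = 4
G(6) = mex({0, 1, 2, 4}) = 3
G(7) = mex({0, 1, 3, 4, 5}) = 2
G(8) = mex({0, 2, 3, 5, 6}) = 1
G(9) = mex({0, 1, 2, 3, 6, 7}) = 4
G(10) = mex({0, 1, 3, 4, 5, 7}) = 2
G(11) = mex({0, 1, 2, 3, 4, 5}) = 6
G(12) = mex({0, 1, 2, 3, 5, 6, 7}) = 4
G(13) = mex({0, 2, 3, 4, 6, 7}) = 1
G(14) = mex({0, 1, 4, 5, 6, 7}) = 2
G(15) = mex({0, 1, 2, 3, 4, 5, 6}) = 7
G(16) = mex({0, 2, 3, 5, 6, 7}) = 1
G(17) = mex({0, 1, 2, 3, 5, 6, 7}) = 4
Therefore G(17) = 4.

4


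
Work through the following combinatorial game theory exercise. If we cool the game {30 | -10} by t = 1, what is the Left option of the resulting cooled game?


Original game: {30 | -10} (a switch {a | b} with a > b).
Cooling by t (for t below the temperature (a - b)/2 = 20) taxes each move by t: {a | b} cooled by t is {a - t | b + t}.
Cooling amount: t = 1
Cooled Left option: 30 - 1 = 29
Cooled Right option: -10 + 1 = -9
Cooled game: {29 | -9}
Left option = 29

29


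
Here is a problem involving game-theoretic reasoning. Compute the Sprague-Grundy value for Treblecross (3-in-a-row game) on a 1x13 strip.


Treblecross: place X on empty cells; 3-in-a-row wins.
Playing within two cells of an existing X lets the opponent win at once, so sensible play treats the cells i-2..i+2 around each X as dead. The player left with no safe cell loses, so this is a normal-play take-away game on strips of safe cells.
Placing X at cell i (0-indexed) of a strip of k safe cells leaves independent strips of sizes max(0, i-2) and max(0, k-i-3). Hence G(k) = mex{ G(max(0,i-2)) XOR G(max(0,k-i-3)) : 0 <= i < k }, with G(0) = 0.
G(1): splits (0,0):0^0=0 -> mex({0}) = 1
G(2): splits (0,0):0^0=0 -> mex({0}) = 1
G(3): splits (0,0):0^0=0 -> mex({0}) = 1
G(4): splits (0,1):0^1=1 (0,0):0^0=0 -> mex({0, 1}) = 2
G(5): splits (0,2):0^1=1 (0,1):0^1=1 (0,0):0^0=0 -> mex({0, 1}) = 2
G(6) = mex({1}) = 0
G(7) = mex({0, 1, 2}) = 3
G(8) = mex({0, 1, 2}) = 3
G(9) = mex({0, 2}) = 1
G(10) = mex({0, 2, 3}) = 1
G(11) = mex({0, 3}) = 1
G(12) = mex({1, 3}) = 0
G(13) = mex({0, 1, 2, 3}) = 4
Therefore G(13) = 4.

4


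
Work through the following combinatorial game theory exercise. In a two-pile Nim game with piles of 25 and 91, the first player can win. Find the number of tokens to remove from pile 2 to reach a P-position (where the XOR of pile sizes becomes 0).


Piles: 25 and 91
Current XOR: 25 XOR 91 = 66 (non-zero, so this is an N-position).
To make the XOR zero, we need to find a move that balances the piles.
For pile 2 (size 91): target = 91 XOR 66 = 25
We reduce pile 2 from 91 to 25.
Tokens removed: 91 - 25 = 66
Verification: 25 XOR 25 = 0

66


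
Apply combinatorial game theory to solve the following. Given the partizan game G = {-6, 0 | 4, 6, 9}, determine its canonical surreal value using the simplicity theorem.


Left options: {-6, 0}, max = 0
Right options: {4, 6, 9}, min = 4
All options are numbers and max(Left) < min(Right), so by the simplicity theorem the value is the simplest (earliest-born) number strictly between 0 and 4.
Integers 1 through 3 all lie strictly between 0 and 4.
Among integers, the simplest (lowest birthday = smallest |n|; 0 is born on day 0, +-n on day n) is 1.
No non-integer in the interval can be simpler: if x is a non-integer in the interval, then floor(x) or ceil(x) also lies in the interval (the interval contains an integer), and both are proper prefixes of x's sign expansion, i.e. born earlier. So the game value is 1.
Game value = 1

1


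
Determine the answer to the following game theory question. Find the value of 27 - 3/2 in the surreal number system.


x = 27, y = 3/2
Converting to common denominator: 2
x = 54/2, y = 3/2
x - y = 27 - 3/2 = 51/2

51/2


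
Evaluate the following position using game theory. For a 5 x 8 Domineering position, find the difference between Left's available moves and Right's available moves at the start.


Board is 5 x 8 (rows x cols).
Left (vertical) placements: (rows-1) * cols = 4 * 8 = 32
Right (horizontal) placements: rows * (cols-1) = 5 * 7 = 35
Advantage = Left - Right = 32 - 35 = -3

-3


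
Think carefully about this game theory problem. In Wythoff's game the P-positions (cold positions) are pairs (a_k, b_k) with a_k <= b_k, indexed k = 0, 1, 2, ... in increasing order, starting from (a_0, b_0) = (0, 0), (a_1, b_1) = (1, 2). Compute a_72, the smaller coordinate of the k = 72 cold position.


By Wythoff's theorem, a_k = floor(k * phi) and b_k = floor(k * phi^2) = a_k + k, where phi = (1 + sqrt(5))/2 is the golden ratio.
phi = (1 + sqrt(5))/2 = 1.618034
k = 72
k * phi = 72 * 1.618034 = 116.498447
a_72 = floor(k * phi) = 116

116


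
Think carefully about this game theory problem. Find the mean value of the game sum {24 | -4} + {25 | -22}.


G1 = {24 | -4}, G2 = {25 | -22}
Each is a switch {a | b} with numbers a > b; its mean value is (a + b)/2, and mean value is additive over game sums: m(G1 + G2) = m(G1) + m(G2).
Mean of G1 = (24 + (-4))/2 = 20/2 = 10
Mean of G2 = (25 + (-22))/2 = 3/2 = 3/2
Mean of G1 + G2 = 10 + 3/2 = 23/2

23/2


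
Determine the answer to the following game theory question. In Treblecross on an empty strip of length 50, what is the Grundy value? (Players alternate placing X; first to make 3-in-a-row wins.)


Treblecross: place X on empty cells; 3-in-a-row wins.
Playing within two cells of an existing X lets the opponent win at once, so sensible play treats the cells i-2..i+2 around each X as dead. The player left with no safe cell loses, so this is a normal-play take-away game on strips of safe cells.
Placing X at cell i (0-indexed) of a strip of k safe cells leaves independent strips of sizes max(0, i-2) and max(0, k-i-3). Hence G(k) = mex{ G(max(0,i-2)) XOR G(max(0,k-i-3)) : 0 <= i < k }, with G(0) = 0.
G(1): splits (0,0):0^0=0 -> mex({0}) = 1
G(2): splits (0,0):0^0=0 -> mex({0}) = 1
G(3): splits (0,0):0^0=0 -> mex({0}) = 1
G(4): splits (0,1):0^1=1 (0,0):0^0=0 -> mex({0, 1}) = 2
G(5): splits (0,2):0^1=1 (0,1):0^1=1 (0,0):0^0=0 -> mex({0, 1}) = 2
G(6) = mex({1}) = 0
G(7) = mex({0, 1, 2}) = 3
G(8) = mex({0, 1, 2}) = 3
G(9) = mex({0, 2}) = 1
G(10) = mex({0, 2, 3}) = 1
G(11) = mex({0, 3}) = 1
G(12) = mex({1, 3}) = 0
G(13) = mex({0, 1, 2, 3}) = 4
G(14) = mex({0, 1, 2}) = 3
G(15) = mex({0, 1, 2}) = 3
G(16) = mex({0, 1, 2, 4}) = 3
G(17) = mex({0, 1, 3, 4}) = 2
G(18) = mex({0, 1, 3, 4}) = 2
G(19) = mex({0, 1, 3, 5}) = 2
G(20) = mex({0, 1, 2, 3, 5}) = 4
G(21) = mex({0, 1, 2, 3, 5}) = 4
G(22) = mex({1, 2, 6}) = 0
G(23) = mex({0, 1, 2, 3, 4, 6}) = 5
G(24) = mex({0, 1, 2, 3, 4}) = 5
G(25) = mex({0, 1, 3, 4, 7}) = 2
G(26) = mex({0, 1, 3, 4, 5, 7}) = 2
G(27) = mex({0, 1, 3, 5}) = 2
G(28) = mex({0, 1, 2, 5}) = 3
G(29) = mex({0, 1, 2, 4, 5, 6}) = 3
G(30) = mex({1, 2, 4, 6}) = 0
G(31) = mex({0, 1, 2, 3, 4, 6}) = 5
G(32) = mex({1, 2, 3, 4, 7}) = 0
G(33) = mex({0, 3, 7}) = 1
G(34) = mex({0, 2, 3, 5, 7}) = 1
G(35) = mex({0, 2, 3, 5, 6}) = 1
G(36) = mex({0, 1, 2, 5, 6}) = 3
G(37) = mex({0, 1, 2, 4, 5, 6}) = 3
G(38) = mex({0, 1, 2, 4}) = 3
G(39) = mex({0, 1, 2, 3, 4, 7}) = 5
G(40) = mex({0, 1, 2, 3, 4, 5, 7}) = 6
G(41) = mex({0, 1, 2, 3, 5, 7}) = 4
G(42) = mex({0, 1, 2, 3, 5, 6, 7}) = 4
G(43) = mex({0, 2, 3, 5, 6}) = 1
G(44) = mex({1, 2, 3, 4, 5, 6}) = 0
G(45) = mex({0, 1, 2, 3, 4, 6, 7}) = 5
G(46) = mex({0, 1, 2, 3, 4, 7}) = 5
G(47) = mex({0, 1, 2, 3, 4, 5, 7}) = 6
G(48) = mex({0, 1, 2, 3, 4, 5, 7}) = 6
G(49) = mex({0, 1, 3, 4, 5, 7}) = 2
G(50) = mex({0, 1, 2, 3, 4, 5, 6}) = 7
Therefore G(50) = 7.

7


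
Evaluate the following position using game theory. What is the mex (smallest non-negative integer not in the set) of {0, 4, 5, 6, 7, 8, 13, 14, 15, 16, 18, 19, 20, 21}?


Set = {0, 4, 5, 6, 7, 8, 13, 14, 15, 16, 18, 19, 20, 21}
0 is in the set.
1 is NOT in the set. This is the mex.
mex = 1

1


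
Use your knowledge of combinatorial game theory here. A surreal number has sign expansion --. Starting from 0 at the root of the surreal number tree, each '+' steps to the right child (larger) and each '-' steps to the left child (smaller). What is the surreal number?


Sign expansion: --
Rule: track bounds (lo, hi), initially (-inf, +inf). On '+', the current value becomes lo and we move to the simplest number in (value, hi): value + 1 if hi = +inf, otherwise the midpoint (value + hi)/2. On '-', the current value becomes hi and we move to value - 1 if lo = -inf, otherwise the midpoint (lo + value)/2.
Start at 0.
Step 1: sign = -, move left. Bounds: (-inf, 0). Value = -1
Step 2: sign = -, move left. Bounds: (-inf, -1). Value = -2
The surreal number with sign expansion -- is -2.

-2


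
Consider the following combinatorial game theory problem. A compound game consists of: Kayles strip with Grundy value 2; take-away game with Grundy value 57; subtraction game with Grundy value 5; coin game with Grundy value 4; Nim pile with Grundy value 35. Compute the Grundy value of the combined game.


By the Sprague-Grundy theorem, the Grundy value of a sum of games is the XOR of individual Grundy values.
Kayles strip: Grundy value = 2. Running XOR: 0 XOR 2 = 2
take-away game: Grundy value = 57. Running XOR: 2 XOR 57 = 59
subtraction game: Grundy value = 5. Running XOR: 59 XOR 5 = 62
coin game: Grundy value = 4. Running XOR: 62 XOR 4 = 58
Nim pile: Grundy value = 35. Running XOR: 58 XOR 35 = 25
The combined Grundy value is 25.

25


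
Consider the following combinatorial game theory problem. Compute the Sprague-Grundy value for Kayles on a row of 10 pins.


Kayles: a move removes 1 or 2 adjacent pins from a contiguous row.
Removing pins from a row of k leaves two independent rows (a, b) with a + b = k - 1 (one pin) or a + b = k - 2 (two pins); an end removal gives a = 0.
By Sprague-Grundy, G(k) = mex{ G(a) XOR G(b) } over all these splits. G(0) = 0.
G(1): splits (0,0):0^0=0 -> mex({0}) = 1
G(2): splits (0,1):0^1=1 (0,0):0^0=0 -> mex({0, 1}) = 2
G(3): splits (0,2):0^2=2 (1,1):1^1=0 (0,1):0^1=1 -> mex({0, 1, 2}) = 3
G(4): splits (0,3):0^3=3 (1,2):1^2=3 (0,2):0^2=2 (1,1):1^1=0 -> mex({0, 2, 3}) = 1
G(5): splits (0,4):0^1=1 (1,3):1^3=2 (2,2):2^2=0 (0,3):0^3=3 (1,2):1^2=3 -> mex({0, 1, 2, 3}) = 4
G(6) = mex({0, 1, 2, 4}) = 3
G(7) = mex({0, 1, 3, 4, 5}) = 2
G(8) = mex({0, 2, 3, 5, 6}) = 1
G(9) = mex({0, 1, 2, 3, 6, 7}) = 4
G(10) = mex({0, 1, 3, 4, 5, 7}) = 2
Therefore G(10) = 2.

2
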